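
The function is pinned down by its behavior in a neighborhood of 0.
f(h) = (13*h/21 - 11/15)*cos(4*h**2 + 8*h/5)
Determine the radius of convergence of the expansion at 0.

The factor cos(4*h**2 + 8*h/5) is entire and contributes no finite singular point.
The polynomial part has no poles.
No finite singular points: the Taylor series at 0 converges everywhere.

The radius of convergence is infinite.


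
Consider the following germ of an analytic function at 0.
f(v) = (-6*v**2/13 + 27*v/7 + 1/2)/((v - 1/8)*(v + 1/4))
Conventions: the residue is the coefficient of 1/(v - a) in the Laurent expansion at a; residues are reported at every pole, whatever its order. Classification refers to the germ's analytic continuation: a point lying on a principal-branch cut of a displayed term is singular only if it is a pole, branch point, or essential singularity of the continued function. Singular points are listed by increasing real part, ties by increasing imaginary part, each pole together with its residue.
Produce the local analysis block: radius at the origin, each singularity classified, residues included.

Radius of convergence at 0: 1/8.
At -1/4: a pole of order 1; residue 359/273.
At 1/8: a pole of order 1; residue 2839/1092.

Denominator factor (v - 1/8): pole of order 1 at 1/8, modulus 1/8.
Denominator factor (v + 1/4): pole of order 1 at -1/4, modulus 1/4.
The radius of convergence is the smallest modulus among the singular points: 1/8.
At the order-1 pole -1/4 set g(v) = (v - (-1/4))*f(v) = (-6*v**2/13 + 27*v/7 + 1/2)/(v - 1/8).
Simple pole: residue = g(a) at a = -1/4, which is 359/273.
At the order-1 pole 1/8 set g(v) = (v - (1/8))*f(v) = (-6*v**2/13 + 27*v/7 + 1/2)/(v + 1/4).
Simple pole: residue = g(a) at a = 1/8, which is 2839/1092.
List the singular points by increasing real part (a conjugate pair: the negative imaginary part first).


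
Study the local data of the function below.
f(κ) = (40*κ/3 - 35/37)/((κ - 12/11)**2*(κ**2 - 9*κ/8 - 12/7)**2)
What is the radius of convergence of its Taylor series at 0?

The radius of convergence is -9/16 + (1/112)*sqrt(25473).

Denominator factor (κ - 12/11)^2: pole of order 2 at 12/11, modulus 12/11.
Denominator factor (κ**2 - 9*κ/8 - 12/7)^2: discriminant 3639/448, real irrational roots 9/16 + (1/112)*sqrt(25473) and 9/16 - (1/112)*sqrt(25473); poles of order 2, moduli 9/16 + (1/112)*sqrt(25473) and -9/16 + (1/112)*sqrt(25473).
The radius of convergence is the smallest modulus among the singular points: -9/16 + (1/112)*sqrt(25473).


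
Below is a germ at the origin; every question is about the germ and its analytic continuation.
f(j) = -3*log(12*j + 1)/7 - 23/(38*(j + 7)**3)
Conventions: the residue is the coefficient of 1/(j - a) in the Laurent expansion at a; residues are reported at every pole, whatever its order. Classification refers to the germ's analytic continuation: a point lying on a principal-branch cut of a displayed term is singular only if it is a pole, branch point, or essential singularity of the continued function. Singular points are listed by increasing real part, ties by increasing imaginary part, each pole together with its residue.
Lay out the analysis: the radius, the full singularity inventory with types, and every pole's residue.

Denominator factor (j + 7)^3: pole of order 3 at -7, modulus 7.
Branch term (-3/7)*log(1 - j/(-1/12)): its argument vanishes at j = -1/12, a logarithmic branch point, modulus 1/12.
The radius of convergence is the smallest modulus among the singular points: 1/12.
The branch term is analytic at -7 and contributes nothing to the residue; only the rational part matters.
At the order-3 pole -7 set g(j) = (j - (-7))^3*(rational part) = -23/38.
Order-3 pole: residue = g''(a)/2; g''(-7) = 0, so the residue is 0.
List the singular points by increasing real part (a conjugate pair: the negative imaginary part first).

Radius of convergence at 0: 1/12.
At -7: a pole of order 3; residue 0.
At -1/12: a logarithmic branch point.


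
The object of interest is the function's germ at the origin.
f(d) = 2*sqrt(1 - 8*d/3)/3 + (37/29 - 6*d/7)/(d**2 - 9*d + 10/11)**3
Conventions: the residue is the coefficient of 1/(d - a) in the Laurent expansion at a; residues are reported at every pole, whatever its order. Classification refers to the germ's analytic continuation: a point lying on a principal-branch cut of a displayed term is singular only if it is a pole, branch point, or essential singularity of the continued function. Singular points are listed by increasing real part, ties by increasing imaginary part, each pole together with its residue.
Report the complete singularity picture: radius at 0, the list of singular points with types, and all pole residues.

Denominator factor (d**2 - 9*d + 10/11)^3: discriminant 851/11, real irrational roots 9/2 + (1/22)*sqrt(9361) and 9/2 - (1/22)*sqrt(9361); poles of order 3, moduli 9/2 + (1/22)*sqrt(9361) and 9/2 - (1/22)*sqrt(9361).
Branch term (2/3)*sqrt(1 - d/(3/8)): its argument vanishes at d = 3/8, a square-root branch point, modulus 3/8.
The radius of convergence is the smallest modulus among the singular points: 9/2 - (1/22)*sqrt(9361).
The branch term is analytic at 9/2 - (1/22)*sqrt(9361) and contributes nothing to the residue; only the rational part matters.
The factor d**2 - 9*d + 10/11 splits as (d - a)(d - a') with a = 9/2 - (1/22)*sqrt(9361), a' = 9/2 + (1/22)*sqrt(9361). At the order-3 pole a set g(d) = (d - a)^3*(rational part) = [37/29 - 6*d/7] / (d - a')^3.
Order-3 pole: residue = g''(a)/2; g''(9/2 - (1/22)*sqrt(9361)) = (760848/125107895353)*sqrt(9361), so the residue is (380424/125107895353)*sqrt(9361).
The branch term is analytic at 9/2 + (1/22)*sqrt(9361) and contributes nothing to the residue; only the rational part matters.
The factor d**2 - 9*d + 10/11 splits as (d - a)(d - a') with a = 9/2 + (1/22)*sqrt(9361), a' = 9/2 - (1/22)*sqrt(9361). At the order-3 pole a set g(d) = (d - a)^3*(rational part) = [37/29 - 6*d/7] / (d - a')^3.
Order-3 pole: residue = g''(a)/2; g''(9/2 + (1/22)*sqrt(9361)) = -(760848/125107895353)*sqrt(9361), so the residue is -(380424/125107895353)*sqrt(9361).
List the singular points by increasing real part (a conjugate pair: the negative imaginary part first).

Radius of convergence at 0: 9/2 - (1/22)*sqrt(9361).
At 9/2 - (1/22)*sqrt(9361): a pole of order 3; residue (380424/125107895353)*sqrt(9361).
At 3/8: an algebraic (square-root) branch point.
At 9/2 + (1/22)*sqrt(9361): a pole of order 3; residue -(380424/125107895353)*sqrt(9361).


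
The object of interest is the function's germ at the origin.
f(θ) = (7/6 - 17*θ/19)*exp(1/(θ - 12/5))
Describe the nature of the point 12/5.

The exponent 1/(θ - (12/5)) has a pole at 12/5, so exp(1/(θ - (12/5))) takes every nonzero value near it: an essential singularity (not a pole of any order).

The point is an essential singularity.


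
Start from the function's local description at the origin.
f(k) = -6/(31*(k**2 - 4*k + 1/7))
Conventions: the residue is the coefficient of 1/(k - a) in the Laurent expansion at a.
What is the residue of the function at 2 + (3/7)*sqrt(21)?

The residue is -(1/93)*sqrt(21).

The factor k**2 - 4*k + 1/7 splits as (k - a)(k - a') with a = 2 + (3/7)*sqrt(21), a' = 2 - (3/7)*sqrt(21). At the order-1 pole a set g(k) = (k - a)*f(k) = [-6/31] / (k - a').
Simple pole: residue = g(a) at a = 2 + (3/7)*sqrt(21), which is -(1/93)*sqrt(21).


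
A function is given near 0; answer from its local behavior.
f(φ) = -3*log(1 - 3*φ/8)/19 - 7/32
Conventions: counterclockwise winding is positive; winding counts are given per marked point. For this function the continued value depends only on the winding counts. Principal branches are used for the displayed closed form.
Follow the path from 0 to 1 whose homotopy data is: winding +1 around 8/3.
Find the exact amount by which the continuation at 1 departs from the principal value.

Continued minus principal equals -(6/19)*pi*i.

The rational part is single-valued and drops out of the difference; each branch term changes only by its own monodromy.
(-3/19)*log(1 - φ/(8/3)): each positive loop around 8/3 adds 2*pi*i to the log, so winding +1 contributes (-3/19)*(1)*2*pi*i = -(6/19)*pi*i.
Summing the contributions at φ = 1 gives -(6/19)*pi*i.


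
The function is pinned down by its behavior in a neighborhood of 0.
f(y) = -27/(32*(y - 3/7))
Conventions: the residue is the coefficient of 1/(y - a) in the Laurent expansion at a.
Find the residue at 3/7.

At the order-1 pole 3/7 set g(y) = (y - (3/7))*f(y) = -27/32.
Simple pole: residue = g(a) at a = 3/7, which is -27/32.

The residue is -27/32.


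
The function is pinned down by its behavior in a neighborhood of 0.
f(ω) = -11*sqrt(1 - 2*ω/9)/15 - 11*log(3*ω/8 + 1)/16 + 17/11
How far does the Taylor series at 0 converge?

Branch term (-11/15)*sqrt(1 - ω/(9/2)): its argument vanishes at ω = 9/2, a square-root branch point, modulus 9/2.
Branch term (-11/16)*log(1 - ω/(-8/3)): its argument vanishes at ω = -8/3, a logarithmic branch point, modulus 8/3.
The radius of convergence is the smallest modulus among the singular points: 8/3.

The radius of convergence is 8/3.


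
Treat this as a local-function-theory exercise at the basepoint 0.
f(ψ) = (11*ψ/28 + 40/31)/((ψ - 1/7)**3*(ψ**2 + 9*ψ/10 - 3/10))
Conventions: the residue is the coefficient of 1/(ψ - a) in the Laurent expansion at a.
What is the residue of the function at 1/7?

The residue is -15804281395/25123888.

At the order-3 pole 1/7 set g(ψ) = (ψ - (1/7))^3*f(ψ) = (11*ψ/28 + 40/31)/(ψ**2 + 9*ψ/10 - 3/10).
Order-3 pole: residue = g''(a)/2; g''(1/7) = -15804281395/12561944, so the residue is -15804281395/25123888.


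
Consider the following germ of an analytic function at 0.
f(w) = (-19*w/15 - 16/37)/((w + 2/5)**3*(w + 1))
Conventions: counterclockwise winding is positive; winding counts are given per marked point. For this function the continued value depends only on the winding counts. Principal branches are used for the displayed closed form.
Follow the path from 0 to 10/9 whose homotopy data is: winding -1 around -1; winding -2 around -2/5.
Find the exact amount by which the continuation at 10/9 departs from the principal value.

Continued minus principal equals 0.

The function is rational, hence single-valued: continuing it around any pole returns the same value, so the difference is 0.


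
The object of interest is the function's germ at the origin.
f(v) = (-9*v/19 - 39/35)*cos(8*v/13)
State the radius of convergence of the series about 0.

The radius of convergence is infinite.

The factor cos(8*v/13) is entire and contributes no finite singular point.
The polynomial part has no poles.
No finite singular points: the Taylor series at 0 converges everywhere.


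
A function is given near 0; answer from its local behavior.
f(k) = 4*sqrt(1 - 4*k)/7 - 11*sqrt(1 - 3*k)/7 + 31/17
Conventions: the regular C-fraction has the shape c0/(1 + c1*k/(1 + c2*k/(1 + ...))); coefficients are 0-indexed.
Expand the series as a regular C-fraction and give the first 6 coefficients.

Taylor coefficients (expand at 0): a_0 = 14/17, a_1 = 17/14, a_2 = 5/8, a_3 = 41/112, a_4 = -95/128, a_5 = -1423/256.
c0 = a_0 = 14/17. Peel one level at a time: if S = 1 + c*k/S' with S'(0) = 1, then c is the k-coefficient of S and S' = c*k/(S - 1).
S_1 = c0/f = 1 + (-289/196)*k + (27183/19208)*k^2 + ...; c1 = -289/196.
S_2 = c1*k/(S_1 - 1) = 1 + (1599/1666)*k + (-169/4624)*k^2 + ...; c2 = 1599/1666.
S_3 = c2*k/(S_2 - 1) = 1 + (637/16728)*k + (-10279367/12587328)*k^2 + ...; c3 = 637/16728.
S_4 = c3*k/(S_3 - 1) = 1 + (3566311/166296)*k + (259302887/456976)*k^2 + ...; c4 = 3566311/166296.
S_5 = c4*k/(S_4 - 1) = 1 + (-1876132653/70906654)*k + ...; c5 = -1876132653/70906654.

The regular C-fraction coefficients are [14/17, -289/196, 1599/1666, 637/16728, 3566311/166296, -1876132653/70906654].


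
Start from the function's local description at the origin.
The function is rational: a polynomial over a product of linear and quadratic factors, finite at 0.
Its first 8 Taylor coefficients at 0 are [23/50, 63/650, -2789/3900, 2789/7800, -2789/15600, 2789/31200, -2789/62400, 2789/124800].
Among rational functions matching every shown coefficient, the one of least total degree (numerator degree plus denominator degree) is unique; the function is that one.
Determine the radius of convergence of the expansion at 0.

The radius of convergence is 2.

No rational of total degree below 3 reproduces all 8 coefficients; solving the [2/1] Pade equations on them gives f(d) = (-4*d**2/3 + 17*d/26 + 23/25)/(d + 2), whose expansion matches every shown term.
Denominator factor (d + 2): pole of order 1 at -2, modulus 2.
The radius of convergence is the smallest modulus among the singular points: 2.


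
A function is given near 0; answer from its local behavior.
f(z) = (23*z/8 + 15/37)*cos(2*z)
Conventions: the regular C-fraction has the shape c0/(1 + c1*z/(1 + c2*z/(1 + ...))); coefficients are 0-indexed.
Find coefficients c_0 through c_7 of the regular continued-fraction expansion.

The regular C-fraction coefficients are [15/37, -851/120, 753001/102120, -240/851, -170200/753001, -620379851/90360120, 528376981777/74445582120, -18072024/3101899255].

Taylor coefficients (expand at 0): a_0 = 15/37, a_1 = 23/8, a_2 = -30/37, a_3 = -23/4, a_4 = 10/37, a_5 = 23/12, a_6 = -4/111, a_7 = -23/90.
c0 = a_0 = 15/37. Peel one level at a time: if S = 1 + c*z/S' with S'(0) = 1, then c is the z-coefficient of S and S' = c*z/(S - 1).
S_1 = c0/f = 1 + (-851/120)*z + (753001/14400)*z^2 + ...; c1 = -851/120.
S_2 = c1*z/(S_1 - 1) = 1 + (753001/102120)*z + (1506002/724201)*z^2 + ...; c2 = 753001/102120.
S_3 = c2*z/(S_2 - 1) = 1 + (-240/851)*z + (-48000/753001)*z^2 + ...; c3 = -240/851.
S_4 = c3*z/(S_3 - 1) = 1 + (-170200/753001)*z + (-2639716266005/1701031518003)*z^2 + ...; c4 = -170200/753001.
S_5 = c4*z/(S_4 - 1) = 1 + (-620379851/90360120)*z + (528376981777/10843214400)*z^2 + ...; c5 = -620379851/90360120.
S_6 = c5*z/(S_5 - 1) = 1 + (528376981777/74445582120)*z + (397868395655062777/9621778988169555025)*z^2 + ...; c6 = 528376981777/74445582120.
S_7 = c6*z/(S_6 - 1) = 1 + (-18072024/3101899255)*z + ...; c7 = -18072024/3101899255.


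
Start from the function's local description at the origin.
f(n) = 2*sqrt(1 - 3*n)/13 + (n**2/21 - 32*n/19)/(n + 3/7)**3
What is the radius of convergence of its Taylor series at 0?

The radius of convergence is 1/3.

Denominator factor (n + 3/7)^3: pole of order 3 at -3/7, modulus 3/7.
Branch term (2/13)*sqrt(1 - n/(1/3)): its argument vanishes at n = 1/3, a square-root branch point, modulus 1/3.
The radius of convergence is the smallest modulus among the singular points: 1/3.


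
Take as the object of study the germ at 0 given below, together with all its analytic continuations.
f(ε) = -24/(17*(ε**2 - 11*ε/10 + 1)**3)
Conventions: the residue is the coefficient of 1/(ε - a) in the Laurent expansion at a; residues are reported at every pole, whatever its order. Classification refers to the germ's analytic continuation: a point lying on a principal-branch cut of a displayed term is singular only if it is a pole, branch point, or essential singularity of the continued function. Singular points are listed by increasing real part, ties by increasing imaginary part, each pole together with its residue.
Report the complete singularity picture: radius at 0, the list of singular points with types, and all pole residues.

Radius of convergence at 0: 1.
At (11/20) - ((3/20)*sqrt(31))*i: a pole of order 3; residue -((1600000/13674069)*sqrt(31))*i.
At (11/20) + ((3/20)*sqrt(31))*i: a pole of order 3; residue ((1600000/13674069)*sqrt(31))*i.

Denominator factor (ε**2 - 11*ε/10 + 1)^3: discriminant -279/100, complex-conjugate roots (11/20) + ((3/20)*sqrt(31))*i and (11/20) - ((3/20)*sqrt(31))*i; poles of order 3, moduli 1 and 1.
The radius of convergence is the smallest modulus among the singular points: 1.
The factor ε**2 - 11*ε/10 + 1 splits as (ε - a)(ε - a') with a = (11/20) - ((3/20)*sqrt(31))*i, a' = (11/20) + ((3/20)*sqrt(31))*i. At the order-3 pole a set g(ε) = (ε - a)^3*f(ε) = [-24/17] / (ε - a')^3.
Order-3 pole: residue = g''(a)/2; g''((11/20) - ((3/20)*sqrt(31))*i) = -((3200000/13674069)*sqrt(31))*i, so the residue is -((1600000/13674069)*sqrt(31))*i.
The factor ε**2 - 11*ε/10 + 1 splits as (ε - a)(ε - a') with a = (11/20) + ((3/20)*sqrt(31))*i, a' = (11/20) - ((3/20)*sqrt(31))*i. At the order-3 pole a set g(ε) = (ε - a)^3*f(ε) = [-24/17] / (ε - a')^3.
Order-3 pole: residue = g''(a)/2; g''((11/20) + ((3/20)*sqrt(31))*i) = ((3200000/13674069)*sqrt(31))*i, so the residue is ((1600000/13674069)*sqrt(31))*i.
List the singular points by increasing real part (a conjugate pair: the negative imaginary part first).


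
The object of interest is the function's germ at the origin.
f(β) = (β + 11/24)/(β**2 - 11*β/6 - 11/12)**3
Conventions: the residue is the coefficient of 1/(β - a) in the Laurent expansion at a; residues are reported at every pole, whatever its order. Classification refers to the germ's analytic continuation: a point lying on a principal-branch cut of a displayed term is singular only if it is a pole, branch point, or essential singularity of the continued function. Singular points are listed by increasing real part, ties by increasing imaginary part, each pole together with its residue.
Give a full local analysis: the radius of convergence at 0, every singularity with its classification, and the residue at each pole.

Denominator factor (β**2 - 11*β/6 - 11/12)^3: discriminant 253/36, real irrational roots 11/12 + (1/12)*sqrt(253) and 11/12 - (1/12)*sqrt(253); poles of order 3, moduli 11/12 + (1/12)*sqrt(253) and -11/12 + (1/12)*sqrt(253).
The radius of convergence is the smallest modulus among the singular points: -11/12 + (1/12)*sqrt(253).
The factor β**2 - 11*β/6 - 11/12 splits as (β - a)(β - a') with a = 11/12 - (1/12)*sqrt(253), a' = 11/12 + (1/12)*sqrt(253). At the order-3 pole a set g(β) = (β - a)^3*f(β) = [β + 11/24] / (β - a')^3.
Order-3 pole: residue = g''(a)/2; g''(11/12 - (1/12)*sqrt(253)) = -(11664/1472207)*sqrt(253), so the residue is -(5832/1472207)*sqrt(253).
The factor β**2 - 11*β/6 - 11/12 splits as (β - a)(β - a') with a = 11/12 + (1/12)*sqrt(253), a' = 11/12 - (1/12)*sqrt(253). At the order-3 pole a set g(β) = (β - a)^3*f(β) = [β + 11/24] / (β - a')^3.
Order-3 pole: residue = g''(a)/2; g''(11/12 + (1/12)*sqrt(253)) = (11664/1472207)*sqrt(253), so the residue is (5832/1472207)*sqrt(253).
List the singular points by increasing real part (a conjugate pair: the negative imaginary part first).

Radius of convergence at 0: -11/12 + (1/12)*sqrt(253).
At 11/12 - (1/12)*sqrt(253): a pole of order 3; residue -(5832/1472207)*sqrt(253).
At 11/12 + (1/12)*sqrt(253): a pole of order 3; residue (5832/1472207)*sqrt(253).


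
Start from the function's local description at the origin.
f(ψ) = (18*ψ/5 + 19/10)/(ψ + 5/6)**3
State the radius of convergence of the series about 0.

Denominator factor (ψ + 5/6)^3: pole of order 3 at -5/6, modulus 5/6.
The radius of convergence is the smallest modulus among the singular points: 5/6.

The radius of convergence is 5/6.


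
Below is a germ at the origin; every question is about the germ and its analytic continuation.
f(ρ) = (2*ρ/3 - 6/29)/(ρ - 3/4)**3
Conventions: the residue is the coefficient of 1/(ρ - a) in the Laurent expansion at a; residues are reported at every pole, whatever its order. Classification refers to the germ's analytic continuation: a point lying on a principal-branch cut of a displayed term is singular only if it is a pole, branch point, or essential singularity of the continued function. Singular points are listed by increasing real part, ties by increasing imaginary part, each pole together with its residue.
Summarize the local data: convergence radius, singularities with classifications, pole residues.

Denominator factor (ρ - 3/4)^3: pole of order 3 at 3/4, modulus 3/4.
The radius of convergence is the smallest modulus among the singular points: 3/4.
At the order-3 pole 3/4 set g(ρ) = (ρ - (3/4))^3*f(ρ) = 2*ρ/3 - 6/29.
Order-3 pole: residue = g''(a)/2; g''(3/4) = 0, so the residue is 0.

Radius of convergence at 0: 3/4.
At 3/4: a pole of order 3; residue 0.


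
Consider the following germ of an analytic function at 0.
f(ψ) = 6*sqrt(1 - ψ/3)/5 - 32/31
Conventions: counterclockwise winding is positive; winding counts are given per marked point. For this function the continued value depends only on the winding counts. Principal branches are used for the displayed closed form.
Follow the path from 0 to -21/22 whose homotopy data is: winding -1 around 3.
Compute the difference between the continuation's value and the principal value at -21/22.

Continued minus principal equals -(6/55)*sqrt(638).

The rational part is single-valued and drops out of the difference; each branch term changes only by its own monodromy.
(6/5)*sqrt(1 - ψ/(3)): winding -1 is odd, the square root flips sign, contributing -2*(6/5)*sqrt(1 - (-21/22)/(3)) = -2*(6/5)*sqrt(29/22) = -(6/55)*sqrt(638).
Summing the contributions at ψ = -21/22 gives -(6/55)*sqrt(638).


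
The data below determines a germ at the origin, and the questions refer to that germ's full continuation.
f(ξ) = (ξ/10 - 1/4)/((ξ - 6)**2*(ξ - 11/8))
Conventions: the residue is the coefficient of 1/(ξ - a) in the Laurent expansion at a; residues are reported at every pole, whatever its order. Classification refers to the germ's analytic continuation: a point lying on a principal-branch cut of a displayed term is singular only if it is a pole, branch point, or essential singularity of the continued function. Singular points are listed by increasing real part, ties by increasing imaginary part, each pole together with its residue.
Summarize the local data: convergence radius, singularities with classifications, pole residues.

Denominator factor (ξ - 6)^2: pole of order 2 at 6, modulus 6.
Denominator factor (ξ - 11/8): pole of order 1 at 11/8, modulus 11/8.
The radius of convergence is the smallest modulus among the singular points: 11/8.
At the order-1 pole 11/8 set g(ξ) = (ξ - (11/8))*f(ξ) = (ξ/10 - 1/4)/(ξ - 6)**2.
Simple pole: residue = g(a) at a = 11/8, which is -36/6845.
At the order-2 pole 6 set g(ξ) = (ξ - (6))^2*f(ξ) = (ξ/10 - 1/4)/(ξ - 11/8).
Order-2 pole: residue = g'(a); g'(6) = 36/6845, so the residue is 36/6845.
List the singular points by increasing real part (a conjugate pair: the negative imaginary part first).

Radius of convergence at 0: 11/8.
At 11/8: a pole of order 1; residue -36/6845.
At 6: a pole of order 2; residue 36/6845.


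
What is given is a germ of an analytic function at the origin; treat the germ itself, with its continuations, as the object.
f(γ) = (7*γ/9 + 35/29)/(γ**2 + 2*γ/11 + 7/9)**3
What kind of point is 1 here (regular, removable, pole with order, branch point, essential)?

Denominator factors: γ**2 + 2*γ/11 + 7/9 = 194/99 at γ = 1 — none vanishes.
So the germ continues analytically to 1.

The point is a regular point.


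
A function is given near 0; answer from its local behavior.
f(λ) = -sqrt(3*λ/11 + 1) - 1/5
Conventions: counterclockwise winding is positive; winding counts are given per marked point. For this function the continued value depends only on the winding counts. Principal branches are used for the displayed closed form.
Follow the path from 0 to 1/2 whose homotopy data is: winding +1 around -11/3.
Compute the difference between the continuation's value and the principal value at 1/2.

The rational part is single-valued and drops out of the difference; each branch term changes only by its own monodromy.
(-1)*sqrt(1 - λ/(-11/3)): winding +1 is odd, the square root flips sign, contributing -2*(-1)*sqrt(1 - (1/2)/(-11/3)) = -2*(-1)*sqrt(25/22) = (5/11)*sqrt(22).
Summing the contributions at λ = 1/2 gives (5/11)*sqrt(22).

Continued minus principal equals (5/11)*sqrt(22).


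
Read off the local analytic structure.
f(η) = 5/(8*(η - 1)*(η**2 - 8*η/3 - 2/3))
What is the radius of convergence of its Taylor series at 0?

The radius of convergence is -4/3 + (1/3)*sqrt(22).

Denominator factor (η**2 - 8*η/3 - 2/3): discriminant 88/9, real irrational roots 4/3 + (1/3)*sqrt(22) and 4/3 - (1/3)*sqrt(22); poles of order 1, moduli 4/3 + (1/3)*sqrt(22) and -4/3 + (1/3)*sqrt(22).
Denominator factor (η - 1): pole of order 1 at 1, modulus 1.
The radius of convergence is the smallest modulus among the singular points: -4/3 + (1/3)*sqrt(22).


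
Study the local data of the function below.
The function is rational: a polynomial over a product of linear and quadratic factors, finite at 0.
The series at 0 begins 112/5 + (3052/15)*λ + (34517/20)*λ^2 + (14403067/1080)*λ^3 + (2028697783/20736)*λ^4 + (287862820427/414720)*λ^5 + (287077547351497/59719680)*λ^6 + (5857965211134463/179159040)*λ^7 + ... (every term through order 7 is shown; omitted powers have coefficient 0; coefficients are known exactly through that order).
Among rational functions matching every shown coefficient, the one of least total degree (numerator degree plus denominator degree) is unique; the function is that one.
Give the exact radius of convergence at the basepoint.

The radius of convergence is 1/6.

No rational of total degree below 6 reproduces all 8 coefficients; solving the [0/6] Pade equations on them gives f(λ) = 16/(35*(λ - 1/6)**2*(λ**2 + 5*λ/4 + 6/7)**2), whose expansion matches every shown term.
Denominator factor (λ - 1/6)^2: pole of order 2 at 1/6, modulus 1/6.
Denominator factor (λ**2 + 5*λ/4 + 6/7)^2: discriminant -209/112, complex-conjugate roots (-5/8) + ((1/56)*sqrt(1463))*i and (-5/8) - ((1/56)*sqrt(1463))*i; poles of order 2, moduli (1/7)*sqrt(42) and (1/7)*sqrt(42).
The radius of convergence is the smallest modulus among the singular points: 1/6.


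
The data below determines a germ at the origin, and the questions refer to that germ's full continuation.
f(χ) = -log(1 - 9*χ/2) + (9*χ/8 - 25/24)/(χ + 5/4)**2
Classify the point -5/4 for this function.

The point is a pole of order 2.

The denominator factor χ + 5/4 vanishes at -5/4 and appears to the power 2; the numerator there equals -235/96, nonzero, and no other factor vanishes.
The branch terms are analytic at this point.
Hence a pole whose order is the multiplicity, 2.


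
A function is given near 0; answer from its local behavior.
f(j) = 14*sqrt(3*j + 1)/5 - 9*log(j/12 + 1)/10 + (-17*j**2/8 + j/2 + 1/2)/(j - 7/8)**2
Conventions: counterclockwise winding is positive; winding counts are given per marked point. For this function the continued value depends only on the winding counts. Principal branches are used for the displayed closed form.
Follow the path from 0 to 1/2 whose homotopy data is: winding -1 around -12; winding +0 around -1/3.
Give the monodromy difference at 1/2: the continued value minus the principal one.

The rational part is single-valued and drops out of the difference; each branch term changes only by its own monodromy.
(14/5)*sqrt(1 - j/(-1/3)): winding +0 is even, the square root returns to the same sheet, contribution 0.
(-9/10)*log(1 - j/(-12)): each positive loop around -12 adds 2*pi*i to the log, so winding -1 contributes (-9/10)*(-1)*2*pi*i = (9/5)*pi*i.
Summing the contributions at j = 1/2 gives (9/5)*pi*i.

Continued minus principal equals (9/5)*pi*i.


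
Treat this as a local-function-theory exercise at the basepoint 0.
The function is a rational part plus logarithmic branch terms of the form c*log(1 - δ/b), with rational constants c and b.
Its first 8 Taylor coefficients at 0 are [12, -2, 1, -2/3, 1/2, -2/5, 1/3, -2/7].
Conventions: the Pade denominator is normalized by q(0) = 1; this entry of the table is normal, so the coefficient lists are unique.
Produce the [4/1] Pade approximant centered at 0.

The Pade approximant has numerator coefficients [12, 38/5, -3/5, 2/15, -1/30]; denominator coefficients [1, 4/5].

Taylor coefficients needed (read off): a_0 = 12, a_1 = -2, a_2 = 1, a_3 = -2/3, a_4 = 1/2, a_5 = -2/5.
Write the denominator as Q(δ) = 1 + q1*δ. Requiring Q*f - P = O(δ^6) with deg P <= 4 kills the coefficients of δ^5..δ^5 in Q*f:
  δ^5: a_5 + q1*a_4 = 0, i.e. -2/5 + (1/2)*q1 = 0.
Solving this linear system: q1 = 4/5.
The numerator is Q*f truncated at degree 4: P0 = a_0 = 12; P1 = a_1 + q1*a_0 = 38/5; P2 = a_2 + q1*a_1 = -3/5; P3 = a_3 + q1*a_2 = 2/15; P4 = a_4 + q1*a_3 = -1/30.


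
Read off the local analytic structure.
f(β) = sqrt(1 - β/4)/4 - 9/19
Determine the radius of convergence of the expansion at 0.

Branch term (1/4)*sqrt(1 - β/(4)): its argument vanishes at β = 4, a square-root branch point, modulus 4.
The radius of convergence is the smallest modulus among the singular points: 4.

The radius of convergence is 4.


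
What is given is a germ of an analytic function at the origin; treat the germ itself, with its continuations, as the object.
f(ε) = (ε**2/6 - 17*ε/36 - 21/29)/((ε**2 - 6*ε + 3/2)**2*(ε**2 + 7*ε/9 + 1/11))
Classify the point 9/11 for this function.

The point is a regular point.

Denominator factors: ε**2 + 7*ε/9 + 1/11 = 169/121 at ε = 9/11; ε**2 - 6*ε + 3/2 = -663/242 at ε = 9/11 — none vanishes.
So the germ continues analytically to 9/11.


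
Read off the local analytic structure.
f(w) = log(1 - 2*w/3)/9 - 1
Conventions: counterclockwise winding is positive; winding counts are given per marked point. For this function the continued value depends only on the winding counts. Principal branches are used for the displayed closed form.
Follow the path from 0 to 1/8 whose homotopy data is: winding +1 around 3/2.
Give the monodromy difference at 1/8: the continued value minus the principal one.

Continued minus principal equals (2/9)*pi*i.

The rational part is single-valued and drops out of the difference; each branch term changes only by its own monodromy.
(1/9)*log(1 - w/(3/2)): each positive loop around 3/2 adds 2*pi*i to the log, so winding +1 contributes (1/9)*(1)*2*pi*i = (2/9)*pi*i.
Summing the contributions at w = 1/8 gives (2/9)*pi*i.


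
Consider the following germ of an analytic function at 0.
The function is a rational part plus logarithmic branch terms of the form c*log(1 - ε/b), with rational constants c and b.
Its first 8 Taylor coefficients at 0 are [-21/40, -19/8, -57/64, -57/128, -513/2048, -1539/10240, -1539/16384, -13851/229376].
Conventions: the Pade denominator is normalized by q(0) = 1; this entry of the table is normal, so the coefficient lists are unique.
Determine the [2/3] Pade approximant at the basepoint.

The Pade approximant has numerator coefficients [-21/40, -277189/143600, 2420347/2297600]; denominator coefficients [1, -3041/3590, 7413/57440, 57/11488].

Taylor coefficients needed (read off): a_0 = -21/40, a_1 = -19/8, a_2 = -57/64, a_3 = -57/128, a_4 = -513/2048, a_5 = -1539/10240.
Write the denominator as Q(ε) = 1 + q1*ε + q2*ε^2 + q3*ε^3. Requiring Q*f - P = O(ε^6) with deg P <= 2 kills the coefficients of ε^3..ε^5 in Q*f:
  ε^3: a_3 + q1*a_2 + q2*a_1 + q3*a_0 = 0, i.e. -57/128 + (-57/64)*q1 + (-19/8)*q2 + (-21/40)*q3 = 0.
  ε^4: a_4 + q1*a_3 + q2*a_2 + q3*a_1 = 0, i.e. -513/2048 + (-57/128)*q1 + (-57/64)*q2 + (-19/8)*q3 = 0.
  ε^5: a_5 + q1*a_4 + q2*a_3 + q3*a_2 = 0, i.e. -1539/10240 + (-513/2048)*q1 + (-57/128)*q2 + (-57/64)*q3 = 0.
Solving this linear system: q1 = -3041/3590, q2 = 7413/57440, q3 = 57/11488.
The numerator is Q*f truncated at degree 2: P0 = a_0 = -21/40; P1 = a_1 + q1*a_0 = -277189/143600; P2 = a_2 + q1*a_1 + q2*a_0 = 2420347/2297600.


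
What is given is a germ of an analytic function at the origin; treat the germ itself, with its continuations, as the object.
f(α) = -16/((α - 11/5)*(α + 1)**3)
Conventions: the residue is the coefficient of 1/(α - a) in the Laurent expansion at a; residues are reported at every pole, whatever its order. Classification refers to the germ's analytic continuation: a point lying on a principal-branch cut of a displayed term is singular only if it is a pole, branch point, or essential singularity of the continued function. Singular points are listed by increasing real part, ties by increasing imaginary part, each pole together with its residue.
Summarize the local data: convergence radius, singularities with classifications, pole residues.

Radius of convergence at 0: 1.
At -1: a pole of order 3; residue 125/256.
At 11/5: a pole of order 1; residue -125/256.

Denominator factor (α - 11/5): pole of order 1 at 11/5, modulus 11/5.
Denominator factor (α + 1)^3: pole of order 3 at -1, modulus 1.
The radius of convergence is the smallest modulus among the singular points: 1.
At the order-3 pole -1 set g(α) = (α - (-1))^3*f(α) = -16/(α - 11/5).
Order-3 pole: residue = g''(a)/2; g''(-1) = 125/128, so the residue is 125/256.
At the order-1 pole 11/5 set g(α) = (α - (11/5))*f(α) = -16/(α + 1)**3.
Simple pole: residue = g(a) at a = 11/5, which is -125/256.
List the singular points by increasing real part (a conjugate pair: the negative imaginary part first).


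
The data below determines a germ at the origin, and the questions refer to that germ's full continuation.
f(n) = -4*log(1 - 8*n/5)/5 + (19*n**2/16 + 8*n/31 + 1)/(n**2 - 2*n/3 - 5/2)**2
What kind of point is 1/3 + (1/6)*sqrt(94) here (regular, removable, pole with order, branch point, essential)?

The point is a pole of order 2.

The denominator factor n**2 - 2*n/3 - 5/2 vanishes at 1/3 + (1/6)*sqrt(94) and appears to the power 2; the numerator there equals 38557/8928 + (781/4464)*sqrt(94), nonzero, and no other factor vanishes.
The branch terms are analytic at this point.
Hence a pole whose order is the multiplicity, 2.


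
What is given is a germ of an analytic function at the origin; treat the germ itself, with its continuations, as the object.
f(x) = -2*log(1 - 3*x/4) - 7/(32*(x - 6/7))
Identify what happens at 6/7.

The denominator factor x - 6/7 vanishes at 6/7 and appears to the power 1; the numerator there equals -7/32, nonzero, and no other factor vanishes.
The branch terms are analytic at this point.
Hence a pole whose order is the multiplicity, 1.

The point is a pole of order 1.


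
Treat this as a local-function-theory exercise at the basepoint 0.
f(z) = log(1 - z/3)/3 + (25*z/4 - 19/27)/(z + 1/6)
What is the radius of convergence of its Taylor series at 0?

The radius of convergence is 1/6.

Denominator factor (z + 1/6): pole of order 1 at -1/6, modulus 1/6.
Branch term (1/3)*log(1 - z/(3)): its argument vanishes at z = 3, a logarithmic branch point, modulus 3.
The radius of convergence is the smallest modulus among the singular points: 1/6.


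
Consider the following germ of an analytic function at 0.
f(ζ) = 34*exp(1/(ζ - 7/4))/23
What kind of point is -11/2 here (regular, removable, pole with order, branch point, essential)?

The point is a regular point.

There is no denominator, hence no pole anywhere.
The essential point of exp(1/(ζ - (7/4))) is 7/4, not -11/2.
So the germ continues analytically to -11/2.


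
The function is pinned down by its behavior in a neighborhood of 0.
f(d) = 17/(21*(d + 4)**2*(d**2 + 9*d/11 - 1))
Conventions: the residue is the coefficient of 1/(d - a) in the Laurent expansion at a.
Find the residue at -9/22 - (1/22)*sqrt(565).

The factor d**2 + 9*d/11 - 1 splits as (d - a)(d - a') with a = -9/22 - (1/22)*sqrt(565), a' = -9/22 + (1/22)*sqrt(565). At the order-1 pole a set g(d) = (d - a)*f(d) = [17/(21*(d + 4)**2)] / (d - a').
Simple pole: residue = g(a) at a = -9/22 - (1/22)*sqrt(565), which is -14773/698922 - (636361/394890930)*sqrt(565).

The residue is -14773/698922 - (636361/394890930)*sqrt(565).


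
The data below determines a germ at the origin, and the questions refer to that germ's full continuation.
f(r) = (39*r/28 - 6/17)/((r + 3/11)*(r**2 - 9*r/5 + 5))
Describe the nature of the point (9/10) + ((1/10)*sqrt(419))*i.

The denominator factor r**2 - 9*r/5 + 5 vanishes at (9/10) + ((1/10)*sqrt(419))*i and appears to the power 1; the numerator there equals (4287/4760) + ((39/280)*sqrt(419))*i, nonzero, and no other factor vanishes.
Hence a pole whose order is the multiplicity, 1.

The point is a pole of order 1.


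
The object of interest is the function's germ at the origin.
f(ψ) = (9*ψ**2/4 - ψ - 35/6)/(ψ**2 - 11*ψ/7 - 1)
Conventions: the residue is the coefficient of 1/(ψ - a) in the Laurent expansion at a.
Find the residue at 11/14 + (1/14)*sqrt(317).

The factor ψ**2 - 11*ψ/7 - 1 splits as (ψ - a)(ψ - a') with a = 11/14 + (1/14)*sqrt(317), a' = 11/14 - (1/14)*sqrt(317). At the order-1 pole a set g(ψ) = (ψ - a)*f(ψ) = [9*ψ**2/4 - ψ - 35/6] / (ψ - a').
Simple pole: residue = g(a) at a = 11/14 + (1/14)*sqrt(317), which is 71/56 - (1871/53256)*sqrt(317).

The residue is 71/56 - (1871/53256)*sqrt(317).


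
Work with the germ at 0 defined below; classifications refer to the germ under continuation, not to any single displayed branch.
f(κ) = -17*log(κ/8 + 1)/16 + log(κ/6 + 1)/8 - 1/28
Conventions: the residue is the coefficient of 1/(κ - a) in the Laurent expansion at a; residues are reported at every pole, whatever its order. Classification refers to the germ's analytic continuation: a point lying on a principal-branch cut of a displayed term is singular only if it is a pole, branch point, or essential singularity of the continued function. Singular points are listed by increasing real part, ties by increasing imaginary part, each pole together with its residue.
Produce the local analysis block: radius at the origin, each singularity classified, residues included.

Radius of convergence at 0: 6.
At -8: a logarithmic branch point.
At -6: a logarithmic branch point.

Branch term (1/8)*log(1 - κ/(-6)): its argument vanishes at κ = -6, a logarithmic branch point, modulus 6.
Branch term (-17/16)*log(1 - κ/(-8)): its argument vanishes at κ = -8, a logarithmic branch point, modulus 8.
The radius of convergence is the smallest modulus among the singular points: 6.
List the singular points by increasing real part (a conjugate pair: the negative imaginary part first).


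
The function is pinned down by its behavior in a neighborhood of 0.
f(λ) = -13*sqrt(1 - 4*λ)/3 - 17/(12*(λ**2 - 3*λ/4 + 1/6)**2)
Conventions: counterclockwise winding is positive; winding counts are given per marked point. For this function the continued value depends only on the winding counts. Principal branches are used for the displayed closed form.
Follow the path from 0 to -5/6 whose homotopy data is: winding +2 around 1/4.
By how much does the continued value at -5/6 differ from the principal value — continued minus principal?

The rational part is single-valued and drops out of the difference; each branch term changes only by its own monodromy.
(-13/3)*sqrt(1 - λ/(1/4)): winding +2 is even, the square root returns to the same sheet, contribution 0.
Summing the contributions at λ = -5/6 gives 0.

Continued minus principal equals 0.


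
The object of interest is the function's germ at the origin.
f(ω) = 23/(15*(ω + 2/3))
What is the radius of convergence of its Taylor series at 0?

The radius of convergence is 2/3.

Denominator factor (ω + 2/3): pole of order 1 at -2/3, modulus 2/3.
The radius of convergence is the smallest modulus among the singular points: 2/3.


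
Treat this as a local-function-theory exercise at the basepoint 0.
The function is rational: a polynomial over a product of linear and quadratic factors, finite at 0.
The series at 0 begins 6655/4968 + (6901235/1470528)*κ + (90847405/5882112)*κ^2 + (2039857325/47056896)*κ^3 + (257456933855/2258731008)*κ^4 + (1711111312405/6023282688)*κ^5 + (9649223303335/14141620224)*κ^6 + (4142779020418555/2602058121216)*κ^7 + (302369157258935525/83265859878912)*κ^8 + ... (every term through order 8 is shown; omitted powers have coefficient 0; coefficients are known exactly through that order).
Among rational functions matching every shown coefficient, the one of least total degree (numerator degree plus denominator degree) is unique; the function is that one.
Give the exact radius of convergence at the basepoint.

The radius of convergence is -3/4 + (1/44)*sqrt(3201).

No rational of total degree below 7 reproduces all 9 coefficients; solving the [1/6] Pade equations on them gives f(κ) = (40*κ/37 - 40/23)/(κ**2 + 3*κ/2 - 12/11)**3, whose expansion matches every shown term.
Denominator factor (κ**2 + 3*κ/2 - 12/11)^3: discriminant 291/44, real irrational roots -3/4 + (1/44)*sqrt(3201) and -3/4 - (1/44)*sqrt(3201); poles of order 3, moduli -3/4 + (1/44)*sqrt(3201) and 3/4 + (1/44)*sqrt(3201).
The radius of convergence is the smallest modulus among the singular points: -3/4 + (1/44)*sqrt(3201).
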